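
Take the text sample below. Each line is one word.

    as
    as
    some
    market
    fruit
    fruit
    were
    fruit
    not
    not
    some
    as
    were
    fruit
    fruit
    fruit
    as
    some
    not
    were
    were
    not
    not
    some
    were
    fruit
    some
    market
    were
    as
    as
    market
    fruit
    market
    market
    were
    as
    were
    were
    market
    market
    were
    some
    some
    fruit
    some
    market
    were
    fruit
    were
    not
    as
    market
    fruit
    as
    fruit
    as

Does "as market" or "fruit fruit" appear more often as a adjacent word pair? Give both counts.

"fruit fruit" (3 vs 2)

"as market": 2 occurrences
"fruit fruit": 3 occurrences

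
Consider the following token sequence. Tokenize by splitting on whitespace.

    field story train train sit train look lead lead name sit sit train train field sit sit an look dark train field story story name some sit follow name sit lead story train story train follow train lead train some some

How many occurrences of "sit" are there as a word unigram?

7

Scanning the 41 tokens for "sit":
  position 5: sit
  position 11: sit
  position 12: sit
  position 16: sit
  position 17: sit
  position 27: sit
  position 30: sit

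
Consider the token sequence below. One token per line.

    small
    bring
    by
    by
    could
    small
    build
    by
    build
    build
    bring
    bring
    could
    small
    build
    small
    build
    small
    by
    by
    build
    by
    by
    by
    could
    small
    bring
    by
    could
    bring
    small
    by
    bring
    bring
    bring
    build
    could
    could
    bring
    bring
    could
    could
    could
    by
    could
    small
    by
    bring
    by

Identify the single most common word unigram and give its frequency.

Unigram frequencies (highest first):
  by: 13
  bring: 11
  could: 10
  small: 8
  build: 7

"by", 13 times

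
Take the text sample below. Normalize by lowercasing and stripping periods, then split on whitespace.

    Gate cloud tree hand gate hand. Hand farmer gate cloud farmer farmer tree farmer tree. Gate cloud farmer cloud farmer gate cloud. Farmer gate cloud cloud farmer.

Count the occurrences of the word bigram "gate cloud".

5

Scanning the 26 overlapping bigram windows for "gate cloud":
  position 1–2: gate cloud
  position 9–10: gate cloud
  position 16–17: gate cloud
  position 21–22: gate cloud
  position 24–25: gate cloud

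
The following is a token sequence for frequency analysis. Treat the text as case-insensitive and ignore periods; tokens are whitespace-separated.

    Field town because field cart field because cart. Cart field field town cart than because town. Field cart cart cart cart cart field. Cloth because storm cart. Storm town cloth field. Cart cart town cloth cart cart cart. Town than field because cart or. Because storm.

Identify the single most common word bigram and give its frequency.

Bigram frequencies (highest first):
  cart cart: 8
  field cart: 3
  cart field: 3
  field town: 2
  field because: 2
  because cart: 2
  … (22 more, each ≤ 2)

"cart cart", 8 times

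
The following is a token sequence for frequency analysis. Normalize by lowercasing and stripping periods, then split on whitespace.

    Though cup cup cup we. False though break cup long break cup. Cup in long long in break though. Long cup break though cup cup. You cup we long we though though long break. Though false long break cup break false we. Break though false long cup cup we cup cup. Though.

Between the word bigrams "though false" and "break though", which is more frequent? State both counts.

"break though" (4 vs 2)

"though false": 2 occurrences
"break though": 4 occurrences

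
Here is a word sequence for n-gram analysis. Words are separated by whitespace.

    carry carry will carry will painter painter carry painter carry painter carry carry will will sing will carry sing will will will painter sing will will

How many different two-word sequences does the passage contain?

26 tokens → 25 bigram windows in total.
Repeated bigrams (each contributes count−1 duplicates):
  will will: 4
  carry will: 3
  painter carry: 3
  sing will: 3
  carry carry: 2
  carry painter: 2
  will carry: 2
  will painter: 2
13 duplicate windows → 25 − 13 = 12 distinct.

12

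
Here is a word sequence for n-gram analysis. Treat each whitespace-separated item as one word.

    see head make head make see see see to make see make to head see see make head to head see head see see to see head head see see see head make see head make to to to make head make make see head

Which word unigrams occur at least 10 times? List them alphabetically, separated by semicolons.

head; make; see

Unigram counts meeting the condition (at least 10 times):
  head: 12
  make: 10
  see: 16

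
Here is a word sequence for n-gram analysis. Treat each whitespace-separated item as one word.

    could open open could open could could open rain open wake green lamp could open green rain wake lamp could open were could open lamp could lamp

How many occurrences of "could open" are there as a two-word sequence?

Scanning the 26 overlapping bigram windows for "could open":
  position 1–2: could open
  position 4–5: could open
  position 7–8: could open
  position 14–15: could open
  position 20–21: could open
  position 23–24: could open

6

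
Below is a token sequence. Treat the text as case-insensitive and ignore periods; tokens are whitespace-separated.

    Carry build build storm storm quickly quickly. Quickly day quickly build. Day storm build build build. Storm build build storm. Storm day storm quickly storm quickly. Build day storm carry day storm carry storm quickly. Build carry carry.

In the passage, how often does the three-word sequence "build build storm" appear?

Scanning the 36 overlapping trigram windows for "build build storm":
  position 2–4: build build storm
  position 15–17: build build storm
  position 18–20: build build storm

3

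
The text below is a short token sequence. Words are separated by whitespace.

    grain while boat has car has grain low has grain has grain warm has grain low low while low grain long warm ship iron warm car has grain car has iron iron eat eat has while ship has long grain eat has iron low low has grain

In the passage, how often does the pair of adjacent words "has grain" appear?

Scanning the 46 overlapping bigram windows for "has grain":
  position 6–7: has grain
  position 9–10: has grain
  position 11–12: has grain
  position 14–15: has grain
  position 27–28: has grain
  position 46–47: has grain

6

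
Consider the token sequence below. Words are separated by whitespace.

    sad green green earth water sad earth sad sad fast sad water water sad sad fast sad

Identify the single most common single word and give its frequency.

"sad", 8 times

Unigram frequencies (highest first):
  sad: 8
  water: 3
  green: 2
  earth: 2
  fast: 2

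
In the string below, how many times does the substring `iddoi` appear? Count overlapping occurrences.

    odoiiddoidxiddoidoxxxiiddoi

3

Sliding a length-5 window over the 27 characters (23 positions):
  position 5–9: iddoi
  position 12–16: iddoi
  position 23–27: iddoi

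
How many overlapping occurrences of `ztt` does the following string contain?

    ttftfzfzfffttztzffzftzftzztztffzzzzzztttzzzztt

2

Sliding a length-3 window over the 46 characters (44 positions):
  position 37–39: ztt
  position 44–46: ztt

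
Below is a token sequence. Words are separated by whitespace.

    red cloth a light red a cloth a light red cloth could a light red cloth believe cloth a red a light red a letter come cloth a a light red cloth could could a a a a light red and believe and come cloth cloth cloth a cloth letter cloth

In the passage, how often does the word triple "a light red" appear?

6

Scanning the 49 overlapping trigram windows for "a light red":
  position 3–5: a light red
  position 8–10: a light red
  position 13–15: a light red
  position 21–23: a light red
  position 29–31: a light red
  position 38–40: a light red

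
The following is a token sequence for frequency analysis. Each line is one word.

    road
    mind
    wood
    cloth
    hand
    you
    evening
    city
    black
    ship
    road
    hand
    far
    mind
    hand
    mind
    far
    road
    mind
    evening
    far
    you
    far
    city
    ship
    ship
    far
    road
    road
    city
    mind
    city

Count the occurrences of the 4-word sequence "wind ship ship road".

Scanning the 29 overlapping 4-gram windows for "wind ship ship road":
  (none found)

0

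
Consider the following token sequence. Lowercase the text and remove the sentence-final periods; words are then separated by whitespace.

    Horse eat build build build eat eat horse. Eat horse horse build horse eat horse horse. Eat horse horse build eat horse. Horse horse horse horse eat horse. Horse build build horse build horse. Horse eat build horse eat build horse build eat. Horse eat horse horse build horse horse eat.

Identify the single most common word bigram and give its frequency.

Bigram frequencies (highest first):
  horse horse: 11
  horse eat: 9
  eat horse: 8
  horse build: 6
  build horse: 6
  eat build: 3
  … (3 more, each ≤ 3)

"horse horse", 11 times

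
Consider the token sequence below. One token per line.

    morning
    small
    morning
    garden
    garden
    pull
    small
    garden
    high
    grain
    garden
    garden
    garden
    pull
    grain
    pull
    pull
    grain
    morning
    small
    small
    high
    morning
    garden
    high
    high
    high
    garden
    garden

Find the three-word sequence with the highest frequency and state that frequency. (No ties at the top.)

Trigram frequencies (highest first):
  garden garden pull: 2
  morning small morning: 1
  small morning garden: 1
  morning garden garden: 1
  garden pull small: 1
  pull small garden: 1
  … (20 more, each ≤ 1)

"garden garden pull", 2 times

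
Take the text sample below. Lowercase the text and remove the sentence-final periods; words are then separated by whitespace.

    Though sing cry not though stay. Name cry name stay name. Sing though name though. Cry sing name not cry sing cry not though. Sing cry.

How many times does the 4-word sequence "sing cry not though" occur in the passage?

Scanning the 23 overlapping 4-gram windows for "sing cry not though":
  position 2–5: sing cry not though
  position 21–24: sing cry not though

2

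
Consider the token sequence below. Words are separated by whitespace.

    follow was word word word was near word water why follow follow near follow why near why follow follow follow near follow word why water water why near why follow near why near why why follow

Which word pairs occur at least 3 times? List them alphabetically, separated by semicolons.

follow follow; follow near; near why; why follow; why near

Bigram counts meeting the condition (at least 3 times):
  follow follow: 3
  follow near: 3
  near why: 4
  why follow: 4
  why near: 3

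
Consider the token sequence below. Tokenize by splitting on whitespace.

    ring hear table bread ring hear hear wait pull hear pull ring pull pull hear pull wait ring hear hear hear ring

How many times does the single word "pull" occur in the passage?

5

Scanning the 22 tokens for "pull":
  position 9: pull
  position 11: pull
  position 13: pull
  position 14: pull
  position 16: pull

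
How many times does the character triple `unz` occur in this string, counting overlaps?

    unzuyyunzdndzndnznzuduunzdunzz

Sliding a length-3 window over the 30 characters (28 positions):
  position 1–3: unz
  position 7–9: unz
  position 23–25: unz
  position 27–29: unz

4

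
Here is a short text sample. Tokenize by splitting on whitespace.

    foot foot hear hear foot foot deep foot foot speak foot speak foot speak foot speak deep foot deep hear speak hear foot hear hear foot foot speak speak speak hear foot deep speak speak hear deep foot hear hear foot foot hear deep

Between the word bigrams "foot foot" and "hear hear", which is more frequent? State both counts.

"foot foot": 5 occurrences
"hear hear": 3 occurrences

"foot foot" (5 vs 3)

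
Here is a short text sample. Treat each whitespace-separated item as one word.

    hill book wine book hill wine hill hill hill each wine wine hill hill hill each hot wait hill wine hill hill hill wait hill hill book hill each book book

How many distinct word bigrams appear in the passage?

31 tokens → 30 bigram windows in total.
Repeated bigrams (each contributes count−1 duplicates):
  hill hill: 7
  hill each: 3
  wine hill: 3
  book hill: 2
  hill book: 2
  hill wine: 2
  wait hill: 2
14 duplicate windows → 30 − 14 = 16 distinct.

16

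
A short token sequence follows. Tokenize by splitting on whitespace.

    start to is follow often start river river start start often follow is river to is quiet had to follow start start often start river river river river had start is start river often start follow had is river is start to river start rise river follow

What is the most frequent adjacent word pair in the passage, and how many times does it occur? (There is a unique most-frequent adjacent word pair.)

"river river", 4 times

Bigram frequencies (highest first):
  river river: 4
  often start: 3
  start river: 3
  start to: 2
  to is: 2
  river start: 2
  … (26 more, each ≤ 2)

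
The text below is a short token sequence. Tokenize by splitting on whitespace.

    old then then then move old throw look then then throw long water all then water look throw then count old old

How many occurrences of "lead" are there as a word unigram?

0

Scanning the 22 tokens for "lead":
  (none found)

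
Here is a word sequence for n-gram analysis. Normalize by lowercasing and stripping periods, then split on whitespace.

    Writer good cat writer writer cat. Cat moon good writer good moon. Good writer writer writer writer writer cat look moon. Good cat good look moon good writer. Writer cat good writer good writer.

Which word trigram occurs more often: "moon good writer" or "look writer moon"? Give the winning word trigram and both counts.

"moon good writer" (3 vs 0)

"moon good writer": 3 occurrences
"look writer moon": 0 occurrences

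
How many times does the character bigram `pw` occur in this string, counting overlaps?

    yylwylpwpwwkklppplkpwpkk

Sliding a length-2 window over the 24 characters (23 positions):
  position 7–8: pw
  position 9–10: pw
  position 20–21: pw

3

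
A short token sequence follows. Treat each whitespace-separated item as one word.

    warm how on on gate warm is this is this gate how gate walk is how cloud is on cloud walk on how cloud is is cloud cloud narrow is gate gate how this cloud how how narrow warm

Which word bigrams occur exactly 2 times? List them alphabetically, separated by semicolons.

cloud is; gate how; how cloud; is this

Bigram counts meeting the condition (exactly 2 times):
  cloud is: 2
  gate how: 2
  how cloud: 2
  is this: 2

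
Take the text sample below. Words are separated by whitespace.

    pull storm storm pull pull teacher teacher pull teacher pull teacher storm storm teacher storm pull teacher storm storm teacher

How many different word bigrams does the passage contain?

20 tokens → 19 bigram windows in total.
Repeated bigrams (each contributes count−1 duplicates):
  pull teacher: 4
  storm storm: 3
  teacher storm: 3
  storm pull: 2
  storm teacher: 2
  teacher pull: 2
10 duplicate windows → 19 − 10 = 9 distinct.

9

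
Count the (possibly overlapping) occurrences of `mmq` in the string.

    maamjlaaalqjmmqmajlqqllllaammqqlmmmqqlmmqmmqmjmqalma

Sliding a length-3 window over the 52 characters (50 positions):
  position 13–15: mmq
  position 28–30: mmq
  position 34–36: mmq
  position 39–41: mmq
  position 42–44: mmq

5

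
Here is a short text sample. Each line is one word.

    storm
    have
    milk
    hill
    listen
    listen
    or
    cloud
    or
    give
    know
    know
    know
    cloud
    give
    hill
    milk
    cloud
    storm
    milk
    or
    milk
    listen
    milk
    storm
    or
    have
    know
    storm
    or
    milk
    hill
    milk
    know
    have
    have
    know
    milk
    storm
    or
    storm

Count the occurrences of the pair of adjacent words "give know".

1

Scanning the 40 overlapping bigram windows for "give know":
  position 10–11: give know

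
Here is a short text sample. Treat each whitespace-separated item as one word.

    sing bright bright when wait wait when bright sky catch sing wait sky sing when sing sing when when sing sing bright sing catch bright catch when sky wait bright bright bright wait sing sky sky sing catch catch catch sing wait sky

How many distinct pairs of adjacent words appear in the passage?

30

43 tokens → 42 bigram windows in total.
Repeated bigrams (each contributes count−1 duplicates):
  bright bright: 3
  catch catch: 2
  catch sing: 2
  sing bright: 2
  sing catch: 2
  sing sing: 2
  sing wait: 2
  sing when: 2
  … (3 more repeated)
12 duplicate windows → 42 − 12 = 30 distinct.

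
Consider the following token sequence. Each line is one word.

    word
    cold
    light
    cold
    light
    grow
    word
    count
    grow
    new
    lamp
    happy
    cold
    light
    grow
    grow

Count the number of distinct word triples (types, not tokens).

16 tokens → 14 trigram windows in total.
Repeated trigrams (each contributes count−1 duplicates):
  cold light grow: 2
1 duplicate windows → 14 − 1 = 13 distinct.

13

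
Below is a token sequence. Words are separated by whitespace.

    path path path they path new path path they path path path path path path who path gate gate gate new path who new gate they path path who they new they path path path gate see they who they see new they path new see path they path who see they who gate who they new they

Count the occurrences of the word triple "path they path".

Scanning the 56 overlapping trigram windows for "path they path":
  position 3–5: path they path
  position 8–10: path they path
  position 47–49: path they path

3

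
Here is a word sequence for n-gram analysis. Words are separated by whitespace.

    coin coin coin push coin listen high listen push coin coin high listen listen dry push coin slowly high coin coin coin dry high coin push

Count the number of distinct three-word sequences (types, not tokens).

23

26 tokens → 24 trigram windows in total.
Repeated trigrams (each contributes count−1 duplicates):
  coin coin coin: 2
1 duplicate windows → 24 − 1 = 23 distinct.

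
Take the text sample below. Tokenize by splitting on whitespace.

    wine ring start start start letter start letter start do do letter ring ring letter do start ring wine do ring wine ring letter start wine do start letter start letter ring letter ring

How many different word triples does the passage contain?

29

34 tokens → 32 trigram windows in total.
Repeated trigrams (each contributes count−1 duplicates):
  start letter start: 3
  letter start letter: 2
3 duplicate windows → 32 − 3 = 29 distinct.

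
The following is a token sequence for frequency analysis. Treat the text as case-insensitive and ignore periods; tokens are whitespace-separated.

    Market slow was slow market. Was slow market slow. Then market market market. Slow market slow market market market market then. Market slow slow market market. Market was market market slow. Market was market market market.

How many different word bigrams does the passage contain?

36 tokens → 35 bigram windows in total.
Repeated bigrams (each contributes count−1 duplicates):
  market market: 10
  market slow: 6
  slow market: 6
  market was: 3
  then market: 2
  was market: 2
  was slow: 2
24 duplicate windows → 35 − 24 = 11 distinct.

11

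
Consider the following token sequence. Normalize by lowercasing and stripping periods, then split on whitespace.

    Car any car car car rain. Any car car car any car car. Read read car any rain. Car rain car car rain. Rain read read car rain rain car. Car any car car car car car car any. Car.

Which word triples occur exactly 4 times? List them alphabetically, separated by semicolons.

any car car; car any car

Trigram counts meeting the condition (exactly 4 times):
  any car car: 4
  car any car: 4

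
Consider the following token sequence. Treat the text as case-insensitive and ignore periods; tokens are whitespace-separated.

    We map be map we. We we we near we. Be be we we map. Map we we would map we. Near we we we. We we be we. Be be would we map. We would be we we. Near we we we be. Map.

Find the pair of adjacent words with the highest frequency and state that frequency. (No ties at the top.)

"we we", 12 times

Bigram frequencies (highest first):
  we we: 12
  map we: 4
  we be: 4
  we map: 3
  we near: 3
  near we: 3
  … (10 more, each ≤ 3)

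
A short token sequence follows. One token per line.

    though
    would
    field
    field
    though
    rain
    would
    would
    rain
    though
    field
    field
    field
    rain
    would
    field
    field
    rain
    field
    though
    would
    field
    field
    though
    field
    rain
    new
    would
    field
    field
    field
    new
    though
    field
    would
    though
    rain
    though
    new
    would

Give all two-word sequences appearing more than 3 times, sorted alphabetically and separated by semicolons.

Bigram counts meeting the condition (more than 3 times):
  field field: 7
  would field: 4

field field; would field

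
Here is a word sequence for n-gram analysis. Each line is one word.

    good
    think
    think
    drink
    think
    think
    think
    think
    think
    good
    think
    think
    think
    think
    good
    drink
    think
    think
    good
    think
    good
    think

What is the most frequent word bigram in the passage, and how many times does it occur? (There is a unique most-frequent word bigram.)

"think think", 9 times

Bigram frequencies (highest first):
  think think: 9
  good think: 4
  think good: 4
  drink think: 2
  think drink: 1
  good drink: 1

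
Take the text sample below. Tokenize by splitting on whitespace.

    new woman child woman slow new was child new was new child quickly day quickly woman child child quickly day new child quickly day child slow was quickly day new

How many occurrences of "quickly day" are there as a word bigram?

Scanning the 29 overlapping bigram windows for "quickly day":
  position 13–14: quickly day
  position 19–20: quickly day
  position 23–24: quickly day
  position 28–29: quickly day

4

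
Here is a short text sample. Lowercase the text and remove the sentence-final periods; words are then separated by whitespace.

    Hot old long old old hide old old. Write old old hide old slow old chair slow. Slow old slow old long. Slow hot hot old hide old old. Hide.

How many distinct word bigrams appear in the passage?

30 tokens → 29 bigram windows in total.
Repeated bigrams (each contributes count−1 duplicates):
  old hide: 4
  old old: 4
  hide old: 3
  slow old: 3
  hot old: 2
  old long: 2
  old slow: 2
13 duplicate windows → 29 − 13 = 16 distinct.

16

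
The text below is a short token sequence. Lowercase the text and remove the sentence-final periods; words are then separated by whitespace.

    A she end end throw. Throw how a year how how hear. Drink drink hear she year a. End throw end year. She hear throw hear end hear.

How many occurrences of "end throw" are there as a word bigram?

Scanning the 27 overlapping bigram windows for "end throw":
  position 4–5: end throw
  position 19–20: end throw

2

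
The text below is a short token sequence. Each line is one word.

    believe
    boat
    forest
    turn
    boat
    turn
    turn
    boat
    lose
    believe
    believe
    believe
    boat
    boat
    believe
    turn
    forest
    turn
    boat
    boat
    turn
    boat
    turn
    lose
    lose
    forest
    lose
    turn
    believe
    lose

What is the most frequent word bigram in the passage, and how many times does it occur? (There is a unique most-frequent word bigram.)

"turn boat", 4 times

Bigram frequencies (highest first):
  turn boat: 4
  boat turn: 3
  believe boat: 2
  forest turn: 2
  believe believe: 2
  boat boat: 2
  … (14 more, each ≤ 1)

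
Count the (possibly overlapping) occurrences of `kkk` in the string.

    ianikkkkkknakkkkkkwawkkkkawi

Sliding a length-3 window over the 28 characters (26 positions):
  position 5–7: kkk
  position 6–8: kkk
  position 7–9: kkk
  position 8–10: kkk
  position 13–15: kkk
  position 14–16: kkk
  position 15–17: kkk
  position 16–18: kkk
  position 22–24: kkk
  position 23–25: kkk

10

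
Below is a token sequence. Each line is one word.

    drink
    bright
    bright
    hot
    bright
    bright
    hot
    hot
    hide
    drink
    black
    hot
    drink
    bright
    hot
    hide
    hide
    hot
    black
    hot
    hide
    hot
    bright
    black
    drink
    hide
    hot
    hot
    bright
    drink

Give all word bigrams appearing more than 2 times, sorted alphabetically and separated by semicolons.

Bigram counts meeting the condition (more than 2 times):
  bright hot: 3
  hide hot: 3
  hot bright: 3
  hot hide: 3

bright hot; hide hot; hot bright; hot hide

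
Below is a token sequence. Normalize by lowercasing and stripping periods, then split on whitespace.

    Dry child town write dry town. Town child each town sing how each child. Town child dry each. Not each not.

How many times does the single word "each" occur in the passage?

4

Scanning the 21 tokens for "each":
  position 9: each
  position 13: each
  position 18: each
  position 20: each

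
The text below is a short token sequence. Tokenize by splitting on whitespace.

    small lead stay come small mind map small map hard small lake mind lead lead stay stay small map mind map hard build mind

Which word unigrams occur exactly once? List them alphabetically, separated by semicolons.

build; come; lake

Unigram counts meeting the condition (exactly once):
  build: 1
  come: 1
  lake: 1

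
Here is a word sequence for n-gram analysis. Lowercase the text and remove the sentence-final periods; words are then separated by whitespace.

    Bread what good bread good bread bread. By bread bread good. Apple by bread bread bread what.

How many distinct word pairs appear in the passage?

17 tokens → 16 bigram windows in total.
Repeated bigrams (each contributes count−1 duplicates):
  bread bread: 4
  bread good: 2
  bread what: 2
  by bread: 2
  good bread: 2
7 duplicate windows → 16 − 7 = 9 distinct.

9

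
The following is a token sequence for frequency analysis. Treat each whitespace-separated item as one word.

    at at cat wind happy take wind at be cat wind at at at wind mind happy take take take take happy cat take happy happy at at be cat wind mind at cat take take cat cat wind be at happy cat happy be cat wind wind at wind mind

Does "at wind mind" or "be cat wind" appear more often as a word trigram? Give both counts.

"at wind mind": 2 occurrences
"be cat wind": 3 occurrences

"be cat wind" (3 vs 2)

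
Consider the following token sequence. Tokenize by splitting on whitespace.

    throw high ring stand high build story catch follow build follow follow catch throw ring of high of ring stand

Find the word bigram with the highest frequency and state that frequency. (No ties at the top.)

"ring stand", 2 times

Bigram frequencies (highest first):
  ring stand: 2
  throw high: 1
  high ring: 1
  stand high: 1
  high build: 1
  build story: 1
  … (12 more, each ≤ 1)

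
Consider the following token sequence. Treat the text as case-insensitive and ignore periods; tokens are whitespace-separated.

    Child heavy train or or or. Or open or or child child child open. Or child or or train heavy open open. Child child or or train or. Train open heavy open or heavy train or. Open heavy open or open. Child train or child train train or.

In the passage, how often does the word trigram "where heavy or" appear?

0

Scanning the 46 overlapping trigram windows for "where heavy or":
  (none found)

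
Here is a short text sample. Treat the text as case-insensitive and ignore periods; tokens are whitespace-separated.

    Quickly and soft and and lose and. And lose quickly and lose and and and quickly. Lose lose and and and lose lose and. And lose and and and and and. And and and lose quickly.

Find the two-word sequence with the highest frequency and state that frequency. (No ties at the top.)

"and and", 14 times

Bigram frequencies (highest first):
  and and: 14
  and lose: 6
  lose and: 5
  quickly and: 2
  lose quickly: 2
  lose lose: 2
  … (4 more, each ≤ 1)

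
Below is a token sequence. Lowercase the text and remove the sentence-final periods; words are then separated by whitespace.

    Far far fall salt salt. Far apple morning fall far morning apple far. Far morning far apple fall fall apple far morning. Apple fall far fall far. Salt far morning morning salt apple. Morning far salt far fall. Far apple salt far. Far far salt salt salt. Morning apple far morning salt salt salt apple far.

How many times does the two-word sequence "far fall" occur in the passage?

Scanning the 55 overlapping bigram windows for "far fall":
  position 2–3: far fall
  position 25–26: far fall
  position 37–38: far fall

3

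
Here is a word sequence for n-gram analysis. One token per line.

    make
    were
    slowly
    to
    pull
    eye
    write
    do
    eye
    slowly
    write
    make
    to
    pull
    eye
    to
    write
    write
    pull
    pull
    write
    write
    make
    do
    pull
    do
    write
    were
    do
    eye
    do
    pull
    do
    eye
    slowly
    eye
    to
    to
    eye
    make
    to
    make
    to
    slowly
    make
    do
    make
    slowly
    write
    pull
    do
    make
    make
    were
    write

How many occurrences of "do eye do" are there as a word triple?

Scanning the 53 overlapping trigram windows for "do eye do":
  position 29–31: do eye do

1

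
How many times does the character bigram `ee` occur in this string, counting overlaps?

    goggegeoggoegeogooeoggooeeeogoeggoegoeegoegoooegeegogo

4

Sliding a length-2 window over the 54 characters (53 positions):
  position 25–26: ee
  position 26–27: ee
  position 38–39: ee
  position 49–50: ee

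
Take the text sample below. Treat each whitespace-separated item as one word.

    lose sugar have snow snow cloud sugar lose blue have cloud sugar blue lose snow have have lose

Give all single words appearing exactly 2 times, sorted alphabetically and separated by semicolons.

blue; cloud

Unigram counts meeting the condition (exactly 2 times):
  blue: 2
  cloud: 2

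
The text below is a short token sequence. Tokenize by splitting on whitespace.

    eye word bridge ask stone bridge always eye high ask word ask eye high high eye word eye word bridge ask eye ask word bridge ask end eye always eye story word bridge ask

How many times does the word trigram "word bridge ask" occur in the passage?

4

Scanning the 32 overlapping trigram windows for "word bridge ask":
  position 2–4: word bridge ask
  position 19–21: word bridge ask
  position 24–26: word bridge ask
  position 32–34: word bridge ask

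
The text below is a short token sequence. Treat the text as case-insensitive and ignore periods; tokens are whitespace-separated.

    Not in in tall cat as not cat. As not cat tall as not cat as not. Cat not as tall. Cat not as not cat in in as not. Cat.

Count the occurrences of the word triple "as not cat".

Scanning the 29 overlapping trigram windows for "as not cat":
  position 6–8: as not cat
  position 9–11: as not cat
  position 13–15: as not cat
  position 16–18: as not cat
  position 24–26: as not cat
  position 29–31: as not cat

6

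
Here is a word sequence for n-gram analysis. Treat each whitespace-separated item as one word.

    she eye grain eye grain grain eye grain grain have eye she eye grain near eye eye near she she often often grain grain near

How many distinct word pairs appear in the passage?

16

25 tokens → 24 bigram windows in total.
Repeated bigrams (each contributes count−1 duplicates):
  eye grain: 4
  grain grain: 3
  grain eye: 2
  grain near: 2
  she eye: 2
8 duplicate windows → 24 − 8 = 16 distinct.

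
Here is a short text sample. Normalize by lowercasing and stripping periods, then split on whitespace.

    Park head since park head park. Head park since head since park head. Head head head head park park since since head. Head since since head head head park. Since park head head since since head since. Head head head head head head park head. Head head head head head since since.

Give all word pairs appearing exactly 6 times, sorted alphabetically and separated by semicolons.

Bigram counts meeting the condition (exactly 6 times):
  head since: 6
  park head: 6

head since; park head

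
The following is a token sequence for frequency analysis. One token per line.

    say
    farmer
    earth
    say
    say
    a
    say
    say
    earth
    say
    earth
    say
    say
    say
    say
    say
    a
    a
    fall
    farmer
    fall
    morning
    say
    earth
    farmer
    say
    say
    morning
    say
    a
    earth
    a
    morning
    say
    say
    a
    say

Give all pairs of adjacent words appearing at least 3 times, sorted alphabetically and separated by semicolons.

earth say; morning say; say a; say earth; say say

Bigram counts meeting the condition (at least 3 times):
  earth say: 3
  morning say: 3
  say a: 4
  say earth: 3
  say say: 8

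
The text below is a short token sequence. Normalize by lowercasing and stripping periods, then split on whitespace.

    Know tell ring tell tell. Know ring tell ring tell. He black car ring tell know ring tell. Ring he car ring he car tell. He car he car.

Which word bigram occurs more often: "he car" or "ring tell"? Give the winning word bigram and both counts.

"he car": 4 occurrences
"ring tell": 5 occurrences

"ring tell" (5 vs 4)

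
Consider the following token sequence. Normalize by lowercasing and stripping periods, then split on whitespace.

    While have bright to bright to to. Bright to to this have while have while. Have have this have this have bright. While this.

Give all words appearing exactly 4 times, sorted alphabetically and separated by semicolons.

bright; this; while

Unigram counts meeting the condition (exactly 4 times):
  bright: 4
  this: 4
  while: 4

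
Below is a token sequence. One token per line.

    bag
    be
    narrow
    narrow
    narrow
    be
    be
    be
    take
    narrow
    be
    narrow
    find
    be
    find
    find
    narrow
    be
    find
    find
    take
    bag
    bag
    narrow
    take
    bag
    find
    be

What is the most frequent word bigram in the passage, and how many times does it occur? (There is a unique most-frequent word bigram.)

"narrow be", 3 times

Bigram frequencies (highest first):
  narrow be: 3
  be narrow: 2
  narrow narrow: 2
  be be: 2
  find be: 2
  be find: 2
  … (12 more, each ≤ 2)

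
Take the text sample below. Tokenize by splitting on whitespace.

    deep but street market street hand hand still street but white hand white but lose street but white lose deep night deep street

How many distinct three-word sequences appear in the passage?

20

23 tokens → 21 trigram windows in total.
Repeated trigrams (each contributes count−1 duplicates):
  street but white: 2
1 duplicate windows → 21 − 1 = 20 distinct.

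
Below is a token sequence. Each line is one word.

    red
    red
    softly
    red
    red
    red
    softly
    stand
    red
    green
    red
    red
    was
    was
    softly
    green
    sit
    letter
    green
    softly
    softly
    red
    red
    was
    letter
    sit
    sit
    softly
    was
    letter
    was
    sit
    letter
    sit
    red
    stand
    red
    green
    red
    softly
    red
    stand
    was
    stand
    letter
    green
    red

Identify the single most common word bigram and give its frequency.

"red red", 5 times

Bigram frequencies (highest first):
  red red: 5
  red softly: 3
  softly red: 3
  green red: 3
  stand red: 2
  red green: 2
  … (22 more, each ≤ 2)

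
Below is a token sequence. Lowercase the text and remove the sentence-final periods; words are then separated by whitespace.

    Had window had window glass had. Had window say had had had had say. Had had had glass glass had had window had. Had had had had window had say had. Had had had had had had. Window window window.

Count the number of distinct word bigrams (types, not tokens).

40 tokens → 39 bigram windows in total.
Repeated bigrams (each contributes count−1 duplicates):
  had had: 17
  had window: 6
  say had: 3
  window had: 3
  glass had: 2
  had say: 2
  window window: 2
28 duplicate windows → 39 − 28 = 11 distinct.

11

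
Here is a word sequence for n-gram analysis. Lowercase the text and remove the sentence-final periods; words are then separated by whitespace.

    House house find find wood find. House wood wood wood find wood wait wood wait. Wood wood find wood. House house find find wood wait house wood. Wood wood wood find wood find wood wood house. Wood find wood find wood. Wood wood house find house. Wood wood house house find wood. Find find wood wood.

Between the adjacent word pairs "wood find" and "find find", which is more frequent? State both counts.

"wood find" (8 vs 3)

"wood find": 8 occurrences
"find find": 3 occurrences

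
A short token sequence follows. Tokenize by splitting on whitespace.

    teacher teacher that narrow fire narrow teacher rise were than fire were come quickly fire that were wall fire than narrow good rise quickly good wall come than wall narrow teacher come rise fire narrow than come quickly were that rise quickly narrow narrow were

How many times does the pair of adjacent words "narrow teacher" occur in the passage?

Scanning the 44 overlapping bigram windows for "narrow teacher":
  position 6–7: narrow teacher
  position 30–31: narrow teacher

2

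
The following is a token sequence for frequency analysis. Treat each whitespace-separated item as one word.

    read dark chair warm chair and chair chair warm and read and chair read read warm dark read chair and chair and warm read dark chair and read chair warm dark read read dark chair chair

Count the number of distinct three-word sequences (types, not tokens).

30

36 tokens → 34 trigram windows in total.
Repeated trigrams (each contributes count−1 duplicates):
  read dark chair: 3
  chair and chair: 2
  warm dark read: 2
4 duplicate windows → 34 − 4 = 30 distinct.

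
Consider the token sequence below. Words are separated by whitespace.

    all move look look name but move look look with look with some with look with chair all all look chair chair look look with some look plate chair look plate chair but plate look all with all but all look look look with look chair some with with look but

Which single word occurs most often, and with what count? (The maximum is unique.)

"look", 17 times

Unigram frequencies (highest first):
  look: 17
  with: 9
  all: 6
  chair: 6
  but: 4
  some: 3
  … (3 more, each ≤ 3)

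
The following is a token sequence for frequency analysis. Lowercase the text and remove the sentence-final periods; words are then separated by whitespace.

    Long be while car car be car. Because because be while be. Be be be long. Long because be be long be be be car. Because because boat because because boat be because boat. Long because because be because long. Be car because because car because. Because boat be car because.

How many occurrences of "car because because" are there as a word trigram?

Scanning the 49 overlapping trigram windows for "car because because":
  position 7–9: car because because
  position 25–27: car because because
  position 42–44: car because because
  position 45–47: car because because

4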